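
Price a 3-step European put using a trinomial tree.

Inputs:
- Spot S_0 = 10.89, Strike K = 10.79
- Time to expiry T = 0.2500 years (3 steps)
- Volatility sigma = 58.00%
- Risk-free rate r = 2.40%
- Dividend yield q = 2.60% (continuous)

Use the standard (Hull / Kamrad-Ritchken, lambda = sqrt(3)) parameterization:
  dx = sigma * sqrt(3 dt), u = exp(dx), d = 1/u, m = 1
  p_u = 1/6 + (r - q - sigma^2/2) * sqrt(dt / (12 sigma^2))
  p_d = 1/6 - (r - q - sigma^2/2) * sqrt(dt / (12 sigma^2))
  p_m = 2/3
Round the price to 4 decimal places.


Answer: Price = V(0,0) = 1.0940

Derivation:
dt = T/N = 0.083333; dx = sigma*sqrt(3*dt) = 0.290000
u = exp(dx) = 1.336427; d = 1/u = 0.748264
p_u = 0.142213, p_m = 0.666667, p_d = 0.191121
Discount per step: exp(-r*dt) = 0.998002
Stock lattice S(k, j) with j the centered position index:
  k=0: S(0,+0) = 10.8900
  k=1: S(1,-1) = 8.1486; S(1,+0) = 10.8900; S(1,+1) = 14.5537
  k=2: S(2,-2) = 6.0973; S(2,-1) = 8.1486; S(2,+0) = 10.8900; S(2,+1) = 14.5537; S(2,+2) = 19.4500
  k=3: S(3,-3) = 4.5624; S(3,-2) = 6.0973; S(3,-1) = 8.1486; S(3,+0) = 10.8900; S(3,+1) = 14.5537; S(3,+2) = 19.4500; S(3,+3) = 25.9935
Terminal payoffs V(N, j) = max(K - S_T, 0):
  V(3,-3) = 6.227618; V(3,-2) = 4.692707; V(3,-1) = 2.641410; V(3,+0) = 0.000000; V(3,+1) = 0.000000; V(3,+2) = 0.000000; V(3,+3) = 0.000000
Backward induction: V(k, j) = exp(-r*dt) * [p_u * V(k+1, j+1) + p_m * V(k+1, j) + p_d * V(k+1, j-1)]
  V(2,-2) = exp(-r*dt) * [p_u*2.641410 + p_m*4.692707 + p_d*6.227618] = 4.684960
  V(2,-1) = exp(-r*dt) * [p_u*0.000000 + p_m*2.641410 + p_d*4.692707] = 2.652503
  V(2,+0) = exp(-r*dt) * [p_u*0.000000 + p_m*0.000000 + p_d*2.641410] = 0.503819
  V(2,+1) = exp(-r*dt) * [p_u*0.000000 + p_m*0.000000 + p_d*0.000000] = 0.000000
  V(2,+2) = exp(-r*dt) * [p_u*0.000000 + p_m*0.000000 + p_d*0.000000] = 0.000000
  V(1,-1) = exp(-r*dt) * [p_u*0.503819 + p_m*2.652503 + p_d*4.684960] = 2.729912
  V(1,+0) = exp(-r*dt) * [p_u*0.000000 + p_m*0.503819 + p_d*2.652503] = 0.841144
  V(1,+1) = exp(-r*dt) * [p_u*0.000000 + p_m*0.000000 + p_d*0.503819] = 0.096098
  V(0,+0) = exp(-r*dt) * [p_u*0.096098 + p_m*0.841144 + p_d*2.729912] = 1.093981


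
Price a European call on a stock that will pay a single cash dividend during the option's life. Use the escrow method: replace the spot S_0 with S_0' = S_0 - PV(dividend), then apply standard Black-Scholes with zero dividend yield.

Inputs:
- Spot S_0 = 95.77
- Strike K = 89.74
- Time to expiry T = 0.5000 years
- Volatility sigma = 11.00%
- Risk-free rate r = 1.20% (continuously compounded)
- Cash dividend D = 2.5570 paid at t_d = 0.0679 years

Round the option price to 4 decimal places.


Answer: Price = 5.2761

Derivation:
PV(D) = D * exp(-r * t_d) = 2.5570 * 0.99918553 = 2.55491740
S_0' = S_0 - PV(D) = 95.7700 - 2.55491740 = 93.21508260
d1 = (ln(S_0'/K) + (r + sigma^2/2)*T) / (sigma*sqrt(T)) = 0.60448551
d2 = d1 - sigma*sqrt(T) = 0.52670377
exp(-rT) = 0.99401796
N(d1) = 0.72723955; N(d2) = 0.70080034
C = S_0' * N(d1) - K * exp(-rT) * N(d2) = 93.21508260 * 0.72723955 - 89.7400 * 0.99401796 * 0.70080034 = 5.2761


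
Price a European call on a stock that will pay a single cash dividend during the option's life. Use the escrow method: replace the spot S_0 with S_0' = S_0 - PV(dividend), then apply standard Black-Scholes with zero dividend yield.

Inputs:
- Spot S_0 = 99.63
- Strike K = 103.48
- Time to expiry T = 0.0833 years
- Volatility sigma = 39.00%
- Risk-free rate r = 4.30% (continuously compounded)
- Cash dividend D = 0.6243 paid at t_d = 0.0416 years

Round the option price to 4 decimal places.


PV(D) = D * exp(-r * t_d) = 0.6243 * 0.99821280 = 0.62318425
S_0' = S_0 - PV(D) = 99.6300 - 0.62318425 = 99.00681575
d1 = (ln(S_0'/K) + (r + sigma^2/2)*T) / (sigma*sqrt(T)) = -0.30448259
d2 = d1 - sigma*sqrt(T) = -0.41704337
exp(-rT) = 0.99642451
N(d1) = 0.38038013; N(d2) = 0.33832334
C = S_0' * N(d1) - K * exp(-rT) * N(d2) = 99.00681575 * 0.38038013 - 103.4800 * 0.99642451 * 0.33832334 = 2.7757

Answer: Price = 2.7757


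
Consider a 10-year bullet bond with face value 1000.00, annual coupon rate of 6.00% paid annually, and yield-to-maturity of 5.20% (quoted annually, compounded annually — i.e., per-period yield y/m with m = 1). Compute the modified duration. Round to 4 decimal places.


Answer: Modified duration = 7.4850

Derivation:
Coupon per period c = face * coupon_rate / m = 60.000000
Periods per year m = 1; per-period yield y/m = 0.052000
Number of cashflows N = 10
Cashflows (t years, CF_t, discount factor 1/(1+y/m)^(m*t), PV):
  t = 1.0000: CF_t = 60.000000, DF = 0.950570, PV = 57.034221
  t = 2.0000: CF_t = 60.000000, DF = 0.903584, PV = 54.215039
  t = 3.0000: CF_t = 60.000000, DF = 0.858920, PV = 51.535208
  t = 4.0000: CF_t = 60.000000, DF = 0.816464, PV = 48.987840
  t = 5.0000: CF_t = 60.000000, DF = 0.776106, PV = 46.566388
  t = 6.0000: CF_t = 60.000000, DF = 0.737744, PV = 44.264627
  t = 7.0000: CF_t = 60.000000, DF = 0.701277, PV = 42.076642
  t = 8.0000: CF_t = 60.000000, DF = 0.666613, PV = 39.996808
  t = 9.0000: CF_t = 60.000000, DF = 0.633663, PV = 38.019779
  t = 10.0000: CF_t = 1060.000000, DF = 0.602341, PV = 638.481719
Price P = sum_t PV_t = 1061.178270
First compute Macaulay numerator sum_t t * PV_t:
  t * PV_t at t = 1.0000: 57.034221
  t * PV_t at t = 2.0000: 108.430077
  t * PV_t at t = 3.0000: 154.605623
  t * PV_t at t = 4.0000: 195.951360
  t * PV_t at t = 5.0000: 232.831939
  t * PV_t at t = 6.0000: 265.587764
  t * PV_t at t = 7.0000: 294.536493
  t * PV_t at t = 8.0000: 319.974463
  t * PV_t at t = 9.0000: 342.178014
  t * PV_t at t = 10.0000: 6384.817190
Macaulay duration D = 8355.947144 / 1061.178270 = 7.874216
Modified duration = D / (1 + y/m) = 7.874216 / (1 + 0.052000) = 7.484996


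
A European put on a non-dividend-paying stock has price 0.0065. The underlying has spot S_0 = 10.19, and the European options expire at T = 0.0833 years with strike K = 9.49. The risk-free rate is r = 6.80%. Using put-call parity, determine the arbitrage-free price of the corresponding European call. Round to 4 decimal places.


Answer: Call price = 0.7601

Derivation:
Put-call parity: C - P = S_0 * exp(-qT) - K * exp(-rT).
S_0 * exp(-qT) = 10.1900 * 1.00000000 = 10.19000000
K * exp(-rT) = 9.4900 * 0.99435161 = 9.43639680
C = P + S*exp(-qT) - K*exp(-rT)
C = 0.0065 + 10.19000000 - 9.43639680 = 0.7601


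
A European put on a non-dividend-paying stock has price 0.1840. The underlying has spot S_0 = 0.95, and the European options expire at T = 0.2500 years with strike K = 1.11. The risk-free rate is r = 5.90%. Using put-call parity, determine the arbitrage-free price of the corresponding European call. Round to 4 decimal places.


Answer: Call price = 0.0403

Derivation:
Put-call parity: C - P = S_0 * exp(-qT) - K * exp(-rT).
S_0 * exp(-qT) = 0.9500 * 1.00000000 = 0.95000000
K * exp(-rT) = 1.1100 * 0.98535825 = 1.09374766
C = P + S*exp(-qT) - K*exp(-rT)
C = 0.1840 + 0.95000000 - 1.09374766 = 0.0403


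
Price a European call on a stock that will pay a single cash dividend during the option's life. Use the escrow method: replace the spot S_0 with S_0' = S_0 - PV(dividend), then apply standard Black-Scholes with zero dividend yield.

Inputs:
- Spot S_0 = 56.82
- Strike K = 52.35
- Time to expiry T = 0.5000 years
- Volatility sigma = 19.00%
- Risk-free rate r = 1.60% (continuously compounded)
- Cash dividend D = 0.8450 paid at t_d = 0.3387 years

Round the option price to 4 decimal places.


PV(D) = D * exp(-r * t_d) = 0.8450 * 0.99459546 = 0.84043316
S_0' = S_0 - PV(D) = 56.8200 - 0.84043316 = 55.97956684
d1 = (ln(S_0'/K) + (r + sigma^2/2)*T) / (sigma*sqrt(T)) = 0.62567643
d2 = d1 - sigma*sqrt(T) = 0.49132614
exp(-rT) = 0.99203191
N(d1) = 0.73423640; N(d2) = 0.68840210
C = S_0' * N(d1) - K * exp(-rT) * N(d2) = 55.97956684 * 0.73423640 - 52.3500 * 0.99203191 * 0.68840210 = 5.3515

Answer: Price = 5.3515


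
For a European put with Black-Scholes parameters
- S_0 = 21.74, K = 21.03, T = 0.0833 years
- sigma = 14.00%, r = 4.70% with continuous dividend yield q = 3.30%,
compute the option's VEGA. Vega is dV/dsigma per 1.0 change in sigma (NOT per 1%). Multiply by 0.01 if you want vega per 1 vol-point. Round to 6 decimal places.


Answer: Vega = 1.708568

Derivation:
d1 = 0.8708125788; d2 = 0.8304061437
phi(d1) = 0.2730512406; exp(-qT) = 0.9972548748; exp(-rT) = 0.9960925540
Vega = S * exp(-qT) * phi(d1) * sqrt(T) = 21.7400 * 0.9972548748 * 0.2730512406 * 0.2886173938 = 1.708568


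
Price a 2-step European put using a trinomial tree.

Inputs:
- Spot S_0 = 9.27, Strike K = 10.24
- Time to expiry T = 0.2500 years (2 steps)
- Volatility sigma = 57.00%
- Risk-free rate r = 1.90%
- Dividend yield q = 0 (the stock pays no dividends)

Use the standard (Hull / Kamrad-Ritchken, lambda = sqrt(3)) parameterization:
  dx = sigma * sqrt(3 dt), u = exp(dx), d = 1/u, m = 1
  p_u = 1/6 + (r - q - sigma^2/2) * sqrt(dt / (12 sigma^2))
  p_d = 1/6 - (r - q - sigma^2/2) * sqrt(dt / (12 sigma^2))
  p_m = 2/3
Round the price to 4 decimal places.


Answer: Price = V(0,0) = 1.6335

Derivation:
dt = T/N = 0.125000; dx = sigma*sqrt(3*dt) = 0.349052
u = exp(dx) = 1.417723; d = 1/u = 0.705356
p_u = 0.140981, p_m = 0.666667, p_d = 0.192352
Discount per step: exp(-r*dt) = 0.997628
Stock lattice S(k, j) with j the centered position index:
  k=0: S(0,+0) = 9.2700
  k=1: S(1,-1) = 6.5387; S(1,+0) = 9.2700; S(1,+1) = 13.1423
  k=2: S(2,-2) = 4.6121; S(2,-1) = 6.5387; S(2,+0) = 9.2700; S(2,+1) = 13.1423; S(2,+2) = 18.6321
Terminal payoffs V(N, j) = max(K - S_T, 0):
  V(2,-2) = 5.627921; V(2,-1) = 3.701348; V(2,+0) = 0.970000; V(2,+1) = 0.000000; V(2,+2) = 0.000000
Backward induction: V(k, j) = exp(-r*dt) * [p_u * V(k+1, j+1) + p_m * V(k+1, j) + p_d * V(k+1, j-1)]
  V(1,-1) = exp(-r*dt) * [p_u*0.970000 + p_m*3.701348 + p_d*5.627921] = 3.678114
  V(1,+0) = exp(-r*dt) * [p_u*0.000000 + p_m*0.970000 + p_d*3.701348] = 1.355406
  V(1,+1) = exp(-r*dt) * [p_u*0.000000 + p_m*0.000000 + p_d*0.970000] = 0.186139
  V(0,+0) = exp(-r*dt) * [p_u*0.186139 + p_m*1.355406 + p_d*3.678114] = 1.633456


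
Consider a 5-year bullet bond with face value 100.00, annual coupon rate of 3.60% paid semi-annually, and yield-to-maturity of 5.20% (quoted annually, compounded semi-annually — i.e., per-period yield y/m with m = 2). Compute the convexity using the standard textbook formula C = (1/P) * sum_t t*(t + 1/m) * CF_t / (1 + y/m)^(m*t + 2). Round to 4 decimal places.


Answer: Convexity = 23.3825

Derivation:
Coupon per period c = face * coupon_rate / m = 1.800000
Periods per year m = 2; per-period yield y/m = 0.026000
Number of cashflows N = 10
Cashflows (t years, CF_t, discount factor 1/(1+y/m)^(m*t), PV):
  t = 0.5000: CF_t = 1.800000, DF = 0.974659, PV = 1.754386
  t = 1.0000: CF_t = 1.800000, DF = 0.949960, PV = 1.709928
  t = 1.5000: CF_t = 1.800000, DF = 0.925887, PV = 1.666596
  t = 2.0000: CF_t = 1.800000, DF = 0.902424, PV = 1.624363
  t = 2.5000: CF_t = 1.800000, DF = 0.879555, PV = 1.583200
  t = 3.0000: CF_t = 1.800000, DF = 0.857266, PV = 1.543080
  t = 3.5000: CF_t = 1.800000, DF = 0.835542, PV = 1.503976
  t = 4.0000: CF_t = 1.800000, DF = 0.814369, PV = 1.465864
  t = 4.5000: CF_t = 1.800000, DF = 0.793732, PV = 1.428717
  t = 5.0000: CF_t = 101.800000, DF = 0.773618, PV = 78.754281
Price P = sum_t PV_t = 93.034390
Convexity numerator sum_t t*(t + 1/m) * CF_t / (1+y/m)^(m*t + 2):
  t = 0.5000: term = 0.833298
  t = 1.0000: term = 2.436544
  t = 1.5000: term = 4.749599
  t = 2.0000: term = 7.715398
  t = 2.5000: term = 11.279822
  t = 3.0000: term = 15.391570
  t = 3.5000: term = 20.002040
  t = 4.0000: term = 25.065213
  t = 4.5000: term = 30.537540
  t = 5.0000: term = 2057.368767
Convexity = (1/P) * sum = 2175.379792 / 93.034390 = 23.382534


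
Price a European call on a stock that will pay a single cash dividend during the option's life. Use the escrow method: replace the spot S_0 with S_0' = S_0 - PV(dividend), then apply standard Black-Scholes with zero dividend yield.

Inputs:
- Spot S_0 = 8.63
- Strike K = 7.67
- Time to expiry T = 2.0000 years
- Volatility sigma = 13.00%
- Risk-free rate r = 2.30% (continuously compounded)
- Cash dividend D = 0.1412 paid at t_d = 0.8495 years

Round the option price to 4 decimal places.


PV(D) = D * exp(-r * t_d) = 0.1412 * 0.98065114 = 0.13846794
S_0' = S_0 - PV(D) = 8.6300 - 0.13846794 = 8.49153206
d1 = (ln(S_0'/K) + (r + sigma^2/2)*T) / (sigma*sqrt(T)) = 0.89559329
d2 = d1 - sigma*sqrt(T) = 0.71174553
exp(-rT) = 0.95504196
N(d1) = 0.81476499; N(d2) = 0.76168882
C = S_0' * N(d1) - K * exp(-rT) * N(d2) = 8.49153206 * 0.81476499 - 7.6700 * 0.95504196 * 0.76168882 = 1.3391

Answer: Price = 1.3391


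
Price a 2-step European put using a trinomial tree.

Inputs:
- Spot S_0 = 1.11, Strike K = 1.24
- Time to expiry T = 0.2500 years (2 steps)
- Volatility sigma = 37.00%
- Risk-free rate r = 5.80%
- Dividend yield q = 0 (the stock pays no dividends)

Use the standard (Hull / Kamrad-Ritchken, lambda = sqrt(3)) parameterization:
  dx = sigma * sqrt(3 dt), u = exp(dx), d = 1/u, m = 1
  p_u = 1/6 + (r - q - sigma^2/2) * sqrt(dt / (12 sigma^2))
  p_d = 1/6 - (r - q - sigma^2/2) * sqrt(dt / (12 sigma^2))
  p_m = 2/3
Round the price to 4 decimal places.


Answer: Price = V(0,0) = 0.1583

Derivation:
dt = T/N = 0.125000; dx = sigma*sqrt(3*dt) = 0.226578
u = exp(dx) = 1.254300; d = 1/u = 0.797257
p_u = 0.163784, p_m = 0.666667, p_d = 0.169549
Discount per step: exp(-r*dt) = 0.992776
Stock lattice S(k, j) with j the centered position index:
  k=0: S(0,+0) = 1.1100
  k=1: S(1,-1) = 0.8850; S(1,+0) = 1.1100; S(1,+1) = 1.3923
  k=2: S(2,-2) = 0.7055; S(2,-1) = 0.8850; S(2,+0) = 1.1100; S(2,+1) = 1.3923; S(2,+2) = 1.7463
Terminal payoffs V(N, j) = max(K - S_T, 0):
  V(2,-2) = 0.534463; V(2,-1) = 0.355044; V(2,+0) = 0.130000; V(2,+1) = 0.000000; V(2,+2) = 0.000000
Backward induction: V(k, j) = exp(-r*dt) * [p_u * V(k+1, j+1) + p_m * V(k+1, j) + p_d * V(k+1, j-1)]
  V(1,-1) = exp(-r*dt) * [p_u*0.130000 + p_m*0.355044 + p_d*0.534463] = 0.346088
  V(1,+0) = exp(-r*dt) * [p_u*0.000000 + p_m*0.130000 + p_d*0.355044] = 0.145803
  V(1,+1) = exp(-r*dt) * [p_u*0.000000 + p_m*0.000000 + p_d*0.130000] = 0.021882
  V(0,+0) = exp(-r*dt) * [p_u*0.021882 + p_m*0.145803 + p_d*0.346088] = 0.158313


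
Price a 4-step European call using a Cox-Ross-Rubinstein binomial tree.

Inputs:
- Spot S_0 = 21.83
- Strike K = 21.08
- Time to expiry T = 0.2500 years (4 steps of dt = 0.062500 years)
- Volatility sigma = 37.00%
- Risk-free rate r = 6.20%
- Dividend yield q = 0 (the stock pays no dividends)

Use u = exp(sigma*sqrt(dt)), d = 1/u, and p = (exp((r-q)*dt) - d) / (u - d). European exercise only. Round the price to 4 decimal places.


Answer: Price = V(0,0) = 2.1791

Derivation:
dt = T/N = 0.062500
u = exp(sigma*sqrt(dt)) = 1.096913; d = 1/u = 0.911649
p = (exp((r-q)*dt) - d) / (u - d) = 0.497848
Discount per step: exp(-r*dt) = 0.996132
Stock lattice S(k, i) with i counting down-moves:
  k=0: S(0,0) = 21.8300
  k=1: S(1,0) = 23.9456; S(1,1) = 19.9013
  k=2: S(2,0) = 26.2663; S(2,1) = 21.8300; S(2,2) = 18.1430
  k=3: S(3,0) = 28.8118; S(3,1) = 23.9456; S(3,2) = 19.9013; S(3,3) = 16.5401
  k=4: S(4,0) = 31.6040; S(4,1) = 26.2663; S(4,2) = 21.8300; S(4,3) = 18.1430; S(4,4) = 15.0787
Terminal payoffs V(N, i) = max(S_T - K, 0):
  V(4,0) = 10.524047; V(4,1) = 5.186259; V(4,2) = 0.750000; V(4,3) = 0.000000; V(4,4) = 0.000000
Backward induction: V(k, i) = exp(-r*dt) * [p * V(k+1, i) + (1-p) * V(k+1, i+1)].
  V(3,0) = exp(-r*dt) * [p*10.524047 + (1-p)*5.186259] = 7.813331
  V(3,1) = exp(-r*dt) * [p*5.186259 + (1-p)*0.750000] = 2.947141
  V(3,2) = exp(-r*dt) * [p*0.750000 + (1-p)*0.000000] = 0.371942
  V(3,3) = exp(-r*dt) * [p*0.000000 + (1-p)*0.000000] = 0.000000
  V(2,0) = exp(-r*dt) * [p*7.813331 + (1-p)*2.947141] = 5.348997
  V(2,1) = exp(-r*dt) * [p*2.947141 + (1-p)*0.371942] = 1.647603
  V(2,2) = exp(-r*dt) * [p*0.371942 + (1-p)*0.000000] = 0.184455
  V(1,0) = exp(-r*dt) * [p*5.348997 + (1-p)*1.647603] = 3.476836
  V(1,1) = exp(-r*dt) * [p*1.647603 + (1-p)*0.184455] = 0.909350
  V(0,0) = exp(-r*dt) * [p*3.476836 + (1-p)*0.909350] = 2.179108


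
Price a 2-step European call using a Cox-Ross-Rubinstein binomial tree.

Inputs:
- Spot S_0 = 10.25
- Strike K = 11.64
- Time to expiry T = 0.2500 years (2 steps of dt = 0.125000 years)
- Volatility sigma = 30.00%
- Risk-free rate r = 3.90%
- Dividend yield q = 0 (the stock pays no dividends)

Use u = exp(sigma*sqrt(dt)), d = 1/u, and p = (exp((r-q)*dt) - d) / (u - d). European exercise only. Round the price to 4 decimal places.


Answer: Price = V(0,0) = 0.2520

Derivation:
dt = T/N = 0.125000
u = exp(sigma*sqrt(dt)) = 1.111895; d = 1/u = 0.899365
p = (exp((r-q)*dt) - d) / (u - d) = 0.496502
Discount per step: exp(-r*dt) = 0.995137
Stock lattice S(k, i) with i counting down-moves:
  k=0: S(0,0) = 10.2500
  k=1: S(1,0) = 11.3969; S(1,1) = 9.2185
  k=2: S(2,0) = 12.6722; S(2,1) = 10.2500; S(2,2) = 8.2908
Terminal payoffs V(N, i) = max(S_T - K, 0):
  V(2,0) = 1.032189; V(2,1) = 0.000000; V(2,2) = 0.000000
Backward induction: V(k, i) = exp(-r*dt) * [p * V(k+1, i) + (1-p) * V(k+1, i+1)].
  V(1,0) = exp(-r*dt) * [p*1.032189 + (1-p)*0.000000] = 0.509992
  V(1,1) = exp(-r*dt) * [p*0.000000 + (1-p)*0.000000] = 0.000000
  V(0,0) = exp(-r*dt) * [p*0.509992 + (1-p)*0.000000] = 0.251981


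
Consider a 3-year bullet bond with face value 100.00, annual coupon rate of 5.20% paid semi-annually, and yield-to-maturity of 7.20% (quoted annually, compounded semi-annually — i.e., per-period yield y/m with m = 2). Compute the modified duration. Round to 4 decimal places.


Answer: Modified duration = 2.7125

Derivation:
Coupon per period c = face * coupon_rate / m = 2.600000
Periods per year m = 2; per-period yield y/m = 0.036000
Number of cashflows N = 6
Cashflows (t years, CF_t, discount factor 1/(1+y/m)^(m*t), PV):
  t = 0.5000: CF_t = 2.600000, DF = 0.965251, PV = 2.509653
  t = 1.0000: CF_t = 2.600000, DF = 0.931709, PV = 2.422445
  t = 1.5000: CF_t = 2.600000, DF = 0.899333, PV = 2.338267
  t = 2.0000: CF_t = 2.600000, DF = 0.868082, PV = 2.257014
  t = 2.5000: CF_t = 2.600000, DF = 0.837917, PV = 2.178585
  t = 3.0000: CF_t = 102.600000, DF = 0.808801, PV = 82.982942
Price P = sum_t PV_t = 94.688906
First compute Macaulay numerator sum_t t * PV_t:
  t * PV_t at t = 0.5000: 1.254826
  t * PV_t at t = 1.0000: 2.422445
  t * PV_t at t = 1.5000: 3.507400
  t * PV_t at t = 2.0000: 4.514029
  t * PV_t at t = 2.5000: 5.446463
  t * PV_t at t = 3.0000: 248.948826
Macaulay duration D = 266.093989 / 94.688906 = 2.810192
Modified duration = D / (1 + y/m) = 2.810192 / (1 + 0.036000) = 2.712540


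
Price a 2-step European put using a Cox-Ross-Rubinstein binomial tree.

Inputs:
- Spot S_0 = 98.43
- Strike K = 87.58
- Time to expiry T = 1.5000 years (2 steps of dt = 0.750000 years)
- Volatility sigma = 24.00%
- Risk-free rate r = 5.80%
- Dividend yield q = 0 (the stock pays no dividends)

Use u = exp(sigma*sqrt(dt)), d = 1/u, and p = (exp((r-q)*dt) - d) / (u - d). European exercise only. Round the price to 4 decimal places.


Answer: Price = V(0,0) = 4.1183

Derivation:
dt = T/N = 0.750000
u = exp(sigma*sqrt(dt)) = 1.231024; d = 1/u = 0.812332
p = (exp((r-q)*dt) - d) / (u - d) = 0.554413
Discount per step: exp(-r*dt) = 0.957433
Stock lattice S(k, i) with i counting down-moves:
  k=0: S(0,0) = 98.4300
  k=1: S(1,0) = 121.1697; S(1,1) = 79.9578
  k=2: S(2,0) = 149.1627; S(2,1) = 98.4300; S(2,2) = 64.9523
Terminal payoffs V(N, i) = max(K - S_T, 0):
  V(2,0) = 0.000000; V(2,1) = 0.000000; V(2,2) = 22.627681
Backward induction: V(k, i) = exp(-r*dt) * [p * V(k+1, i) + (1-p) * V(k+1, i+1)].
  V(1,0) = exp(-r*dt) * [p*0.000000 + (1-p)*0.000000] = 0.000000
  V(1,1) = exp(-r*dt) * [p*0.000000 + (1-p)*22.627681] = 9.653418
  V(0,0) = exp(-r*dt) * [p*0.000000 + (1-p)*9.653418] = 4.118339


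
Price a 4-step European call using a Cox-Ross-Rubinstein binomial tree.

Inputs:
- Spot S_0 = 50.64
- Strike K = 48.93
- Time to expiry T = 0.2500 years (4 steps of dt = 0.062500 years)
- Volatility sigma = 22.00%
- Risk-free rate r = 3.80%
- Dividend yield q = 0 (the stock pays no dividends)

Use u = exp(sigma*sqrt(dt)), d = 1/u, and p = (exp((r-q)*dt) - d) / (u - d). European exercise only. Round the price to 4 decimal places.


Answer: Price = V(0,0) = 3.5094

Derivation:
dt = T/N = 0.062500
u = exp(sigma*sqrt(dt)) = 1.056541; d = 1/u = 0.946485
p = (exp((r-q)*dt) - d) / (u - d) = 0.507859
Discount per step: exp(-r*dt) = 0.997628
Stock lattice S(k, i) with i counting down-moves:
  k=0: S(0,0) = 50.6400
  k=1: S(1,0) = 53.5032; S(1,1) = 47.9300
  k=2: S(2,0) = 56.5283; S(2,1) = 50.6400; S(2,2) = 45.3650
  k=3: S(3,0) = 59.7245; S(3,1) = 53.5032; S(3,2) = 47.9300; S(3,3) = 42.9373
  k=4: S(4,0) = 63.1013; S(4,1) = 56.5283; S(4,2) = 50.6400; S(4,3) = 45.3650; S(4,4) = 40.6396
Terminal payoffs V(N, i) = max(S_T - K, 0):
  V(4,0) = 14.171326; V(4,1) = 7.598321; V(4,2) = 1.710000; V(4,3) = 0.000000; V(4,4) = 0.000000
Backward induction: V(k, i) = exp(-r*dt) * [p * V(k+1, i) + (1-p) * V(k+1, i+1)].
  V(3,0) = exp(-r*dt) * [p*14.171326 + (1-p)*7.598321] = 10.910538
  V(3,1) = exp(-r*dt) * [p*7.598321 + (1-p)*1.710000] = 4.689288
  V(3,2) = exp(-r*dt) * [p*1.710000 + (1-p)*0.000000] = 0.866379
  V(3,3) = exp(-r*dt) * [p*0.000000 + (1-p)*0.000000] = 0.000000
  V(2,0) = exp(-r*dt) * [p*10.910538 + (1-p)*4.689288] = 7.830188
  V(2,1) = exp(-r*dt) * [p*4.689288 + (1-p)*0.866379] = 2.801217
  V(2,2) = exp(-r*dt) * [p*0.866379 + (1-p)*0.000000] = 0.438955
  V(1,0) = exp(-r*dt) * [p*7.830188 + (1-p)*2.801217] = 5.342522
  V(1,1) = exp(-r*dt) * [p*2.801217 + (1-p)*0.438955] = 1.634764
  V(0,0) = exp(-r*dt) * [p*5.342522 + (1-p)*1.634764] = 3.509438


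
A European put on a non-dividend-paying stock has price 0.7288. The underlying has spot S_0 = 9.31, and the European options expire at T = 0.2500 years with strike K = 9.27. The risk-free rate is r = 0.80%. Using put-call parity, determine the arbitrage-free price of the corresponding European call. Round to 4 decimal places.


Answer: Call price = 0.7873

Derivation:
Put-call parity: C - P = S_0 * exp(-qT) - K * exp(-rT).
S_0 * exp(-qT) = 9.3100 * 1.00000000 = 9.31000000
K * exp(-rT) = 9.2700 * 0.99800200 = 9.25147853
C = P + S*exp(-qT) - K*exp(-rT)
C = 0.7288 + 9.31000000 - 9.25147853 = 0.7873


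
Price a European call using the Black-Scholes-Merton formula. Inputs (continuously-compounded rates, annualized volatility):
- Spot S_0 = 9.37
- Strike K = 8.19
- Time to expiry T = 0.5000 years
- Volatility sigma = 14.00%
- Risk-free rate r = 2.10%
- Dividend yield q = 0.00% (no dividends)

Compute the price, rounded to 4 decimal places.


d1 = (ln(S/K) + (r - q + 0.5*sigma^2) * T) / (sigma * sqrt(T)) = 1.51522072
d2 = d1 - sigma * sqrt(T) = 1.41622577
exp(-rT) = 0.98955493; exp(-qT) = 1.00000000
C = S_0 * exp(-qT) * N(d1) - K * exp(-rT) * N(d2)
N(d1) = 0.93514174; N(d2) = 0.92164529
C = 9.3700 * 1.00000000 * 0.93514174 - 8.1900 * 0.98955493 * 0.92164529 = 1.2928

Answer: Price = 1.2928


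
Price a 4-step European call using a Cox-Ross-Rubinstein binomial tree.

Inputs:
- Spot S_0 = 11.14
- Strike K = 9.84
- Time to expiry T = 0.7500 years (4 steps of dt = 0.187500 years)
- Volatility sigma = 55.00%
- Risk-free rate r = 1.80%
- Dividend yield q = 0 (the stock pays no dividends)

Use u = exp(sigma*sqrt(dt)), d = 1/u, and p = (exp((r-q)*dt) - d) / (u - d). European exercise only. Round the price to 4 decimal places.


Answer: Price = V(0,0) = 2.8099

Derivation:
dt = T/N = 0.187500
u = exp(sigma*sqrt(dt)) = 1.268908; d = 1/u = 0.788079
p = (exp((r-q)*dt) - d) / (u - d) = 0.447772
Discount per step: exp(-r*dt) = 0.996631
Stock lattice S(k, i) with i counting down-moves:
  k=0: S(0,0) = 11.1400
  k=1: S(1,0) = 14.1356; S(1,1) = 8.7792
  k=2: S(2,0) = 17.9368; S(2,1) = 11.1400; S(2,2) = 6.9187
  k=3: S(3,0) = 22.7602; S(3,1) = 14.1356; S(3,2) = 8.7792; S(3,3) = 5.4525
  k=4: S(4,0) = 28.8806; S(4,1) = 17.9368; S(4,2) = 11.1400; S(4,3) = 6.9187; S(4,4) = 4.2970
Terminal payoffs V(N, i) = max(S_T - K, 0):
  V(4,0) = 19.040603; V(4,1) = 8.096831; V(4,2) = 1.300000; V(4,3) = 0.000000; V(4,4) = 0.000000
Backward induction: V(k, i) = exp(-r*dt) * [p * V(k+1, i) + (1-p) * V(k+1, i+1)].
  V(3,0) = exp(-r*dt) * [p*19.040603 + (1-p)*8.096831] = 12.953349
  V(3,1) = exp(-r*dt) * [p*8.096831 + (1-p)*1.300000] = 4.328793
  V(3,2) = exp(-r*dt) * [p*1.300000 + (1-p)*0.000000] = 0.580142
  V(3,3) = exp(-r*dt) * [p*0.000000 + (1-p)*0.000000] = 0.000000
  V(2,0) = exp(-r*dt) * [p*12.953349 + (1-p)*4.328793] = 8.163028
  V(2,1) = exp(-r*dt) * [p*4.328793 + (1-p)*0.580142] = 2.251071
  V(2,2) = exp(-r*dt) * [p*0.580142 + (1-p)*0.000000] = 0.258896
  V(1,0) = exp(-r*dt) * [p*8.163028 + (1-p)*2.251071] = 4.881773
  V(1,1) = exp(-r*dt) * [p*2.251071 + (1-p)*0.258896] = 1.147057
  V(0,0) = exp(-r*dt) * [p*4.881773 + (1-p)*1.147057] = 2.809858


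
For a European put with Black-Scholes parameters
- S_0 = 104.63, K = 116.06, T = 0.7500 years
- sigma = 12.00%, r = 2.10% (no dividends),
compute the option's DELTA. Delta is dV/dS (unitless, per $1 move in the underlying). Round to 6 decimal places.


Answer: Delta = -0.786436

Derivation:
d1 = -0.7941162485; d2 = -0.8980392969
phi(d1) = 0.2910533075; exp(-qT) = 1.0000000000; exp(-rT) = 0.9843733826
N(-d1) = 0.7864361204
Delta = -exp(-qT) * N(-d1) = -1.0000000000 * 0.7864361204 = -0.786436


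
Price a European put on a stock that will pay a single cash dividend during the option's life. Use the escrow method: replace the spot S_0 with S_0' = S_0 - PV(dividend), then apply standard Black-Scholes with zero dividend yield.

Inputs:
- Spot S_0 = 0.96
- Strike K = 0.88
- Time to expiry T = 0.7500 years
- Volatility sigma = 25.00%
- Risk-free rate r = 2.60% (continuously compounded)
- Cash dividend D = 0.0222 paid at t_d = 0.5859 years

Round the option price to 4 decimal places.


PV(D) = D * exp(-r * t_d) = 0.0222 * 0.98488204 = 0.02186438
S_0' = S_0 - PV(D) = 0.9600 - 0.02186438 = 0.93813562
d1 = (ln(S_0'/K) + (r + sigma^2/2)*T) / (sigma*sqrt(T)) = 0.49379666
d2 = d1 - sigma*sqrt(T) = 0.27729031
exp(-rT) = 0.98068890
N(-d1) = 0.31072489; N(-d2) = 0.39077860
P = K * exp(-rT) * N(-d2) - S_0' * N(-d1) = 0.8800 * 0.98068890 * 0.39077860 - 0.93813562 * 0.31072489 = 0.0457

Answer: Price = 0.0457


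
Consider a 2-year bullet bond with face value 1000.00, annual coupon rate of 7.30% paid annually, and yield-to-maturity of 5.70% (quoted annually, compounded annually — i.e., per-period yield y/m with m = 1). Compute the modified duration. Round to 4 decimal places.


Answer: Modified duration = 1.8287

Derivation:
Coupon per period c = face * coupon_rate / m = 73.000000
Periods per year m = 1; per-period yield y/m = 0.057000
Number of cashflows N = 2
Cashflows (t years, CF_t, discount factor 1/(1+y/m)^(m*t), PV):
  t = 1.0000: CF_t = 73.000000, DF = 0.946074, PV = 69.063387
  t = 2.0000: CF_t = 1073.000000, DF = 0.895056, PV = 960.394684
Price P = sum_t PV_t = 1029.458071
First compute Macaulay numerator sum_t t * PV_t:
  t * PV_t at t = 1.0000: 69.063387
  t * PV_t at t = 2.0000: 1920.789367
Macaulay duration D = 1989.852754 / 1029.458071 = 1.932913
Modified duration = D / (1 + y/m) = 1.932913 / (1 + 0.057000) = 1.828678


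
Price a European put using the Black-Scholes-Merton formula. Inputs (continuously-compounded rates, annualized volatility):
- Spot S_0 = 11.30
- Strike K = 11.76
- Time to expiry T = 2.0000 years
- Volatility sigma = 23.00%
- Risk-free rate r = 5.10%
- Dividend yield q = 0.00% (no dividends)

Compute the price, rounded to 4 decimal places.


d1 = (ln(S/K) + (r - q + 0.5*sigma^2) * T) / (sigma * sqrt(T)) = 0.35354965
d2 = d1 - sigma * sqrt(T) = 0.02828053
exp(-rT) = 0.90302955; exp(-qT) = 1.00000000
P = K * exp(-rT) * N(-d2) - S_0 * exp(-qT) * N(-d1)
N(-d1) = 0.36183821; N(-d2) = 0.48871920
P = 11.7600 * 0.90302955 * 0.48871920 - 11.3000 * 1.00000000 * 0.36183821 = 1.1012

Answer: Price = 1.1012


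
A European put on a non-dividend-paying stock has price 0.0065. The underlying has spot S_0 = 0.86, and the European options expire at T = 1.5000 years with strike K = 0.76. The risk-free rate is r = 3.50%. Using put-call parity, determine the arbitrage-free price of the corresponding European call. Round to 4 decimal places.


Answer: Call price = 0.1454

Derivation:
Put-call parity: C - P = S_0 * exp(-qT) - K * exp(-rT).
S_0 * exp(-qT) = 0.8600 * 1.00000000 = 0.86000000
K * exp(-rT) = 0.7600 * 0.94885432 = 0.72112928
C = P + S*exp(-qT) - K*exp(-rT)
C = 0.0065 + 0.86000000 - 0.72112928 = 0.1454


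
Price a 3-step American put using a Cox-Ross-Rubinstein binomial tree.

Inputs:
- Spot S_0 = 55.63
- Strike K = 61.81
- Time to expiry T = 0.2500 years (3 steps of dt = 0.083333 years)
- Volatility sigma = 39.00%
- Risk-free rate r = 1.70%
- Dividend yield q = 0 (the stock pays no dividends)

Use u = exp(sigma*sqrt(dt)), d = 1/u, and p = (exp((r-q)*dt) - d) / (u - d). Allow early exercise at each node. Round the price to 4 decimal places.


dt = T/N = 0.083333
u = exp(sigma*sqrt(dt)) = 1.119165; d = 1/u = 0.893523
p = (exp((r-q)*dt) - d) / (u - d) = 0.478167
Discount per step: exp(-r*dt) = 0.998584
Stock lattice S(k, i) with i counting down-moves:
  k=0: S(0,0) = 55.6300
  k=1: S(1,0) = 62.2592; S(1,1) = 49.7067
  k=2: S(2,0) = 69.6783; S(2,1) = 55.6300; S(2,2) = 44.4141
  k=3: S(3,0) = 77.9816; S(3,1) = 62.2592; S(3,2) = 49.7067; S(3,3) = 39.6850
Terminal payoffs V(N, i) = max(K - S_T, 0):
  V(3,0) = 0.000000; V(3,1) = 0.000000; V(3,2) = 12.103320; V(3,3) = 22.125022
Backward induction: V(k, i) = exp(-r*dt) * [p * V(k+1, i) + (1-p) * V(k+1, i+1)]; then take max(V_cont, immediate exercise) for American.
  V(2,0) = exp(-r*dt) * [p*0.000000 + (1-p)*0.000000] = 0.000000; exercise = 0.000000; V(2,0) = max -> 0.000000
  V(2,1) = exp(-r*dt) * [p*0.000000 + (1-p)*12.103320] = 6.306975; exercise = 6.180000; V(2,1) = max -> 6.306975
  V(2,2) = exp(-r*dt) * [p*12.103320 + (1-p)*22.125022] = 17.308441; exercise = 17.395943; V(2,2) = max -> 17.395943
  V(1,0) = exp(-r*dt) * [p*0.000000 + (1-p)*6.306975] = 3.286530; exercise = 0.000000; V(1,0) = max -> 3.286530
  V(1,1) = exp(-r*dt) * [p*6.306975 + (1-p)*17.395943] = 12.076447; exercise = 12.103320; V(1,1) = max -> 12.103320
  V(0,0) = exp(-r*dt) * [p*3.286530 + (1-p)*12.103320] = 7.876259; exercise = 6.180000; V(0,0) = max -> 7.876259

Answer: Price = V(0,0) = 7.8763


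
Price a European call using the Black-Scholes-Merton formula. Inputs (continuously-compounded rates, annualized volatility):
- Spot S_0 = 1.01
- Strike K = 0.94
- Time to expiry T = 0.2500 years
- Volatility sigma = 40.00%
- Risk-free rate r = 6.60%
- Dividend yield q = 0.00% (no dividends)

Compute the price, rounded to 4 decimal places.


Answer: Price = 0.1271

Derivation:
d1 = (ln(S/K) + (r - q + 0.5*sigma^2) * T) / (sigma * sqrt(T)) = 0.54162867
d2 = d1 - sigma * sqrt(T) = 0.34162867
exp(-rT) = 0.98363538; exp(-qT) = 1.00000000
C = S_0 * exp(-qT) * N(d1) - K * exp(-rT) * N(d2)
N(d1) = 0.70596283; N(d2) = 0.63368482
C = 1.0100 * 1.00000000 * 0.70596283 - 0.9400 * 0.98363538 * 0.63368482 = 0.1271


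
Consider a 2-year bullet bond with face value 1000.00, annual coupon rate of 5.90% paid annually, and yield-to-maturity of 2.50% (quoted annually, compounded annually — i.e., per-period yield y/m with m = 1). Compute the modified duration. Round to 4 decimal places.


Answer: Modified duration = 1.8985

Derivation:
Coupon per period c = face * coupon_rate / m = 59.000000
Periods per year m = 1; per-period yield y/m = 0.025000
Number of cashflows N = 2
Cashflows (t years, CF_t, discount factor 1/(1+y/m)^(m*t), PV):
  t = 1.0000: CF_t = 59.000000, DF = 0.975610, PV = 57.560976
  t = 2.0000: CF_t = 1059.000000, DF = 0.951814, PV = 1007.971446
Price P = sum_t PV_t = 1065.532421
First compute Macaulay numerator sum_t t * PV_t:
  t * PV_t at t = 1.0000: 57.560976
  t * PV_t at t = 2.0000: 2015.942891
Macaulay duration D = 2073.503867 / 1065.532421 = 1.945979
Modified duration = D / (1 + y/m) = 1.945979 / (1 + 0.025000) = 1.898516


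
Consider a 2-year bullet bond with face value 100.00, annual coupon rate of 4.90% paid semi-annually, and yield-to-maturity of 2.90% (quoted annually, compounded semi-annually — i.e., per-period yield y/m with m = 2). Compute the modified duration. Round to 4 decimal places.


Coupon per period c = face * coupon_rate / m = 2.450000
Periods per year m = 2; per-period yield y/m = 0.014500
Number of cashflows N = 4
Cashflows (t years, CF_t, discount factor 1/(1+y/m)^(m*t), PV):
  t = 0.5000: CF_t = 2.450000, DF = 0.985707, PV = 2.414983
  t = 1.0000: CF_t = 2.450000, DF = 0.971619, PV = 2.380466
  t = 1.5000: CF_t = 2.450000, DF = 0.957732, PV = 2.346443
  t = 2.0000: CF_t = 102.450000, DF = 0.944043, PV = 96.717209
Price P = sum_t PV_t = 103.859101
First compute Macaulay numerator sum_t t * PV_t:
  t * PV_t at t = 0.5000: 1.207491
  t * PV_t at t = 1.0000: 2.380466
  t * PV_t at t = 1.5000: 3.519664
  t * PV_t at t = 2.0000: 193.434419
Macaulay duration D = 200.542040 / 103.859101 = 1.930905
Modified duration = D / (1 + y/m) = 1.930905 / (1 + 0.014500) = 1.903307

Answer: Modified duration = 1.9033


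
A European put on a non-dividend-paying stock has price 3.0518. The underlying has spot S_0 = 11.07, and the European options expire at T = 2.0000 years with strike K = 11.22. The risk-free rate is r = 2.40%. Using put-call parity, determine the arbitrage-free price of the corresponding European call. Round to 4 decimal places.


Answer: Call price = 3.4276

Derivation:
Put-call parity: C - P = S_0 * exp(-qT) - K * exp(-rT).
S_0 * exp(-qT) = 11.0700 * 1.00000000 = 11.07000000
K * exp(-rT) = 11.2200 * 0.95313379 = 10.69416109
C = P + S*exp(-qT) - K*exp(-rT)
C = 3.0518 + 11.07000000 - 10.69416109 = 3.4276


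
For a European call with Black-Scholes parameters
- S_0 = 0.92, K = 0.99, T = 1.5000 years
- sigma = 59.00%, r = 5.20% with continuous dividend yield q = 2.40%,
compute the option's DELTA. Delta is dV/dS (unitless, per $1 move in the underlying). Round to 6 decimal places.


d1 = 0.3179406229; d2 = -0.4046588512
phi(d1) = 0.3792795856; exp(-qT) = 0.9646402935; exp(-rT) = 0.9249644265
N(d1) = 0.6247350112
Delta = exp(-qT) * N(d1) = 0.9646402935 * 0.6247350112 = 0.602645

Answer: Delta = 0.602645


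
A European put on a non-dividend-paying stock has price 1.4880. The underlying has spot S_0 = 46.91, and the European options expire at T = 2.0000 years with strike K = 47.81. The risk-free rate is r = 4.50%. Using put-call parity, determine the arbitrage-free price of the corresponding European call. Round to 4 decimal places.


Answer: Call price = 4.7030

Derivation:
Put-call parity: C - P = S_0 * exp(-qT) - K * exp(-rT).
S_0 * exp(-qT) = 46.9100 * 1.00000000 = 46.91000000
K * exp(-rT) = 47.8100 * 0.91393119 = 43.69504997
C = P + S*exp(-qT) - K*exp(-rT)
C = 1.4880 + 46.91000000 - 43.69504997 = 4.7030


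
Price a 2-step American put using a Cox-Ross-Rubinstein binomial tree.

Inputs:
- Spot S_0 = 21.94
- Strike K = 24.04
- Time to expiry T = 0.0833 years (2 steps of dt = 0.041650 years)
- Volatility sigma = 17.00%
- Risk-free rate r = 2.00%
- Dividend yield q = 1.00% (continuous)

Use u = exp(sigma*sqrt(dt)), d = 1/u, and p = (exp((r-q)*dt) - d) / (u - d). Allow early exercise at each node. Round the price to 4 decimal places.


dt = T/N = 0.041650
u = exp(sigma*sqrt(dt)) = 1.035303; d = 1/u = 0.965901
p = (exp((r-q)*dt) - d) / (u - d) = 0.497330
Discount per step: exp(-r*dt) = 0.999167
Stock lattice S(k, i) with i counting down-moves:
  k=0: S(0,0) = 21.9400
  k=1: S(1,0) = 22.7145; S(1,1) = 21.1919
  k=2: S(2,0) = 23.5164; S(2,1) = 21.9400; S(2,2) = 20.4692
Terminal payoffs V(N, i) = max(K - S_T, 0):
  V(2,0) = 0.523559; V(2,1) = 2.100000; V(2,2) = 3.570763
Backward induction: V(k, i) = exp(-r*dt) * [p * V(k+1, i) + (1-p) * V(k+1, i+1)]; then take max(V_cont, immediate exercise) for American.
  V(1,0) = exp(-r*dt) * [p*0.523559 + (1-p)*2.100000] = 1.314893; exercise = 1.325452; V(1,0) = max -> 1.325452
  V(1,1) = exp(-r*dt) * [p*2.100000 + (1-p)*3.570763] = 2.836945; exercise = 2.848137; V(1,1) = max -> 2.848137
  V(0,0) = exp(-r*dt) * [p*1.325452 + (1-p)*2.848137] = 2.089119; exercise = 2.100000; V(0,0) = max -> 2.100000

Answer: Price = V(0,0) = 2.1000


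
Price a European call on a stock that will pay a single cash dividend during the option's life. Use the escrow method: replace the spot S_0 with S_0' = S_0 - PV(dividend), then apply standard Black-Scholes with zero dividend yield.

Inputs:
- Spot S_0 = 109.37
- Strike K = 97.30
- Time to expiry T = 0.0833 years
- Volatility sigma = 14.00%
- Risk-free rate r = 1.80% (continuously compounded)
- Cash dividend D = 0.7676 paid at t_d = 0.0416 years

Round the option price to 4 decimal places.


PV(D) = D * exp(-r * t_d) = 0.7676 * 0.99925148 = 0.76702544
S_0' = S_0 - PV(D) = 109.3700 - 0.76702544 = 108.60297456
d1 = (ln(S_0'/K) + (r + sigma^2/2)*T) / (sigma*sqrt(T)) = 2.77717021
d2 = d1 - sigma*sqrt(T) = 2.73676378
exp(-rT) = 0.99850172
N(d1) = 0.99725828; N(d2) = 0.99689766
C = S_0' * N(d1) - K * exp(-rT) * N(d2) = 108.60297456 * 0.99725828 - 97.3000 * 0.99850172 * 0.99689766 = 11.4524

Answer: Price = 11.4524


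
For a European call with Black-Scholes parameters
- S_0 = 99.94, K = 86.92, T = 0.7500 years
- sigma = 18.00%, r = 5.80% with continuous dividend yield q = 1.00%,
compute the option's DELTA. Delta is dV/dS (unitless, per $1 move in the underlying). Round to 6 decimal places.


Answer: Delta = 0.879145

Derivation:
d1 = 1.2043003826; d2 = 1.0484158100
phi(d1) = 0.1931847606; exp(-qT) = 0.9925280548; exp(-rT) = 0.9574325541
N(d1) = 0.8857632506
Delta = exp(-qT) * N(d1) = 0.9925280548 * 0.8857632506 = 0.879145


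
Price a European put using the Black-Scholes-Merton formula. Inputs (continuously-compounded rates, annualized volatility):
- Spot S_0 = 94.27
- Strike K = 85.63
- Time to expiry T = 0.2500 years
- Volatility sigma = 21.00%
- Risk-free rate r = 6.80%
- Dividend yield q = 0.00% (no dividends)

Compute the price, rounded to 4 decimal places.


d1 = (ln(S/K) + (r - q + 0.5*sigma^2) * T) / (sigma * sqrt(T)) = 1.12990301
d2 = d1 - sigma * sqrt(T) = 1.02490301
exp(-rT) = 0.98314368; exp(-qT) = 1.00000000
P = K * exp(-rT) * N(-d2) - S_0 * exp(-qT) * N(-d1)
N(-d1) = 0.12925855; N(-d2) = 0.15270448
P = 85.6300 * 0.98314368 * 0.15270448 - 94.2700 * 1.00000000 * 0.12925855 = 0.6705

Answer: Price = 0.6705


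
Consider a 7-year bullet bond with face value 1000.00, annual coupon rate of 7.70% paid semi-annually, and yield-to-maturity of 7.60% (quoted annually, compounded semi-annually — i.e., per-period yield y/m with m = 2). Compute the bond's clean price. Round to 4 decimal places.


Coupon per period c = face * coupon_rate / m = 38.500000
Periods per year m = 2; per-period yield y/m = 0.038000
Number of cashflows N = 14
Cashflows (t years, CF_t, discount factor 1/(1+y/m)^(m*t), PV):
  t = 0.5000: CF_t = 38.500000, DF = 0.963391, PV = 37.090559
  t = 1.0000: CF_t = 38.500000, DF = 0.928122, PV = 35.732716
  t = 1.5000: CF_t = 38.500000, DF = 0.894145, PV = 34.424581
  t = 2.0000: CF_t = 38.500000, DF = 0.861411, PV = 33.164337
  t = 2.5000: CF_t = 38.500000, DF = 0.829876, PV = 31.950228
  t = 3.0000: CF_t = 38.500000, DF = 0.799495, PV = 30.780566
  t = 3.5000: CF_t = 38.500000, DF = 0.770227, PV = 29.653725
  t = 4.0000: CF_t = 38.500000, DF = 0.742030, PV = 28.568136
  t = 4.5000: CF_t = 38.500000, DF = 0.714865, PV = 27.522289
  t = 5.0000: CF_t = 38.500000, DF = 0.688694, PV = 26.514729
  t = 5.5000: CF_t = 38.500000, DF = 0.663482, PV = 25.544055
  t = 6.0000: CF_t = 38.500000, DF = 0.639193, PV = 24.608916
  t = 6.5000: CF_t = 38.500000, DF = 0.615793, PV = 23.708012
  t = 7.0000: CF_t = 1038.500000, DF = 0.593249, PV = 616.089138
Price P = sum_t PV_t = 1005.351986

Answer: Price = 1005.3520


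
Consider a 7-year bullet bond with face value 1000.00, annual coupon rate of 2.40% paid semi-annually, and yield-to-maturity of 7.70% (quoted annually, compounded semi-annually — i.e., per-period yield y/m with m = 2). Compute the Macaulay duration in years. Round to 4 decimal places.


Answer: Macaulay duration = 6.3654 years

Derivation:
Coupon per period c = face * coupon_rate / m = 12.000000
Periods per year m = 2; per-period yield y/m = 0.038500
Number of cashflows N = 14
Cashflows (t years, CF_t, discount factor 1/(1+y/m)^(m*t), PV):
  t = 0.5000: CF_t = 12.000000, DF = 0.962927, PV = 11.555128
  t = 1.0000: CF_t = 12.000000, DF = 0.927229, PV = 11.126748
  t = 1.5000: CF_t = 12.000000, DF = 0.892854, PV = 10.714249
  t = 2.0000: CF_t = 12.000000, DF = 0.859754, PV = 10.317043
  t = 2.5000: CF_t = 12.000000, DF = 0.827880, PV = 9.934562
  t = 3.0000: CF_t = 12.000000, DF = 0.797188, PV = 9.566261
  t = 3.5000: CF_t = 12.000000, DF = 0.767635, PV = 9.211614
  t = 4.0000: CF_t = 12.000000, DF = 0.739176, PV = 8.870115
  t = 4.5000: CF_t = 12.000000, DF = 0.711773, PV = 8.541276
  t = 5.0000: CF_t = 12.000000, DF = 0.685386, PV = 8.224627
  t = 5.5000: CF_t = 12.000000, DF = 0.659977, PV = 7.919718
  t = 6.0000: CF_t = 12.000000, DF = 0.635509, PV = 7.626113
  t = 6.5000: CF_t = 12.000000, DF = 0.611949, PV = 7.343392
  t = 7.0000: CF_t = 1012.000000, DF = 0.589263, PV = 596.333902
Price P = sum_t PV_t = 717.284750
Macaulay numerator sum_t t * PV_t:
  t * PV_t at t = 0.5000: 5.777564
  t * PV_t at t = 1.0000: 11.126748
  t * PV_t at t = 1.5000: 16.071374
  t * PV_t at t = 2.0000: 20.634086
  t * PV_t at t = 2.5000: 24.836406
  t * PV_t at t = 3.0000: 28.698784
  t * PV_t at t = 3.5000: 32.240650
  t * PV_t at t = 4.0000: 35.480459
  t * PV_t at t = 4.5000: 38.435740
  t * PV_t at t = 5.0000: 41.123137
  t * PV_t at t = 5.5000: 43.558451
  t * PV_t at t = 6.0000: 45.756678
  t * PV_t at t = 6.5000: 47.732050
  t * PV_t at t = 7.0000: 4174.337317
Macaulay duration D = (sum_t t * PV_t) / P = 4565.809444 / 717.284750 = 6.365407
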